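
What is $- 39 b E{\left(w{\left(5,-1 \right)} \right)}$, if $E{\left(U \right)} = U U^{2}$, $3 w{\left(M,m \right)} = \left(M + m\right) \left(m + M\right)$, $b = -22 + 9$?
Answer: $\frac{692224}{9} \approx 76914.0$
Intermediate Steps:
$b = -13$
$w{\left(M,m \right)} = \frac{\left(M + m\right)^{2}}{3}$ ($w{\left(M,m \right)} = \frac{\left(M + m\right) \left(m + M\right)}{3} = \frac{\left(M + m\right) \left(M + m\right)}{3} = \frac{\left(M + m\right)^{2}}{3}$)
$E{\left(U \right)} = U^{3}$
$- 39 b E{\left(w{\left(5,-1 \right)} \right)} = \left(-39\right) \left(-13\right) \left(\frac{\left(5 - 1\right)^{2}}{3}\right)^{3} = 507 \left(\frac{4^{2}}{3}\right)^{3} = 507 \left(\frac{1}{3} \cdot 16\right)^{3} = 507 \left(\frac{16}{3}\right)^{3} = 507 \cdot \frac{4096}{27} = \frac{692224}{9}$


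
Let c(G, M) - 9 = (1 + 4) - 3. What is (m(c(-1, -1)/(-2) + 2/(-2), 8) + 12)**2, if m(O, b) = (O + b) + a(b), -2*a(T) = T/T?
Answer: 169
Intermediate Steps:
c(G, M) = 11 (c(G, M) = 9 + ((1 + 4) - 3) = 9 + (5 - 3) = 9 + 2 = 11)
a(T) = -1/2 (a(T) = -T/(2*T) = -1/2*1 = -1/2)
m(O, b) = -1/2 + O + b (m(O, b) = (O + b) - 1/2 = -1/2 + O + b)
(m(c(-1, -1)/(-2) + 2/(-2), 8) + 12)**2 = ((-1/2 + (11/(-2) + 2/(-2)) + 8) + 12)**2 = ((-1/2 + (11*(-1/2) + 2*(-1/2)) + 8) + 12)**2 = ((-1/2 + (-11/2 - 1) + 8) + 12)**2 = ((-1/2 - 13/2 + 8) + 12)**2 = (1 + 12)**2 = 13**2 = 169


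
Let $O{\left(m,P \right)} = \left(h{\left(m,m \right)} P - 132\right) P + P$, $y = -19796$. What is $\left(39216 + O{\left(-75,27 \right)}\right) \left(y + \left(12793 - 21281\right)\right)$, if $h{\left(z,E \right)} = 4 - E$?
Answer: $-2638048680$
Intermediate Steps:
$O{\left(m,P \right)} = P + P \left(-132 + P \left(4 - m\right)\right)$ ($O{\left(m,P \right)} = \left(\left(4 - m\right) P - 132\right) P + P = \left(P \left(4 - m\right) - 132\right) P + P = \left(-132 + P \left(4 - m\right)\right) P + P = P \left(-132 + P \left(4 - m\right)\right) + P = P + P \left(-132 + P \left(4 - m\right)\right)$)
$\left(39216 + O{\left(-75,27 \right)}\right) \left(y + \left(12793 - 21281\right)\right) = \left(39216 - 27 \left(131 + 27 \left(-4 - 75\right)\right)\right) \left(-19796 + \left(12793 - 21281\right)\right) = \left(39216 - 27 \left(131 + 27 \left(-79\right)\right)\right) \left(-19796 - 8488\right) = \left(39216 - 27 \left(131 - 2133\right)\right) \left(-28284\right) = \left(39216 - 27 \left(-2002\right)\right) \left(-28284\right) = \left(39216 + 54054\right) \left(-28284\right) = 93270 \left(-28284\right) = -2638048680$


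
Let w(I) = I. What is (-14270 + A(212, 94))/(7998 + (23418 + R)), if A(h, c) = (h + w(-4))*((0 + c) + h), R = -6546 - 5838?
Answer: 24689/9516 ≈ 2.5945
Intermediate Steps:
R = -12384
A(h, c) = (-4 + h)*(c + h) (A(h, c) = (h - 4)*((0 + c) + h) = (-4 + h)*(c + h))
(-14270 + A(212, 94))/(7998 + (23418 + R)) = (-14270 + (212² - 4*94 - 4*212 + 94*212))/(7998 + (23418 - 12384)) = (-14270 + (44944 - 376 - 848 + 19928))/(7998 + 11034) = (-14270 + 63648)/19032 = 49378*(1/19032) = 24689/9516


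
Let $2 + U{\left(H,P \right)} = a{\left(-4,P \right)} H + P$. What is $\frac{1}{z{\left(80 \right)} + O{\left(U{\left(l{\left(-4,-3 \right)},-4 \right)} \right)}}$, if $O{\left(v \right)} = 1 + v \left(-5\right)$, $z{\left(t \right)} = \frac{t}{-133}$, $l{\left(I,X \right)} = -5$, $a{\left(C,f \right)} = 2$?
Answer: $\frac{133}{10693} \approx 0.012438$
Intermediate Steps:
$U{\left(H,P \right)} = -2 + P + 2 H$ ($U{\left(H,P \right)} = -2 + \left(2 H + P\right) = -2 + \left(P + 2 H\right) = -2 + P + 2 H$)
$z{\left(t \right)} = - \frac{t}{133}$ ($z{\left(t \right)} = t \left(- \frac{1}{133}\right) = - \frac{t}{133}$)
$O{\left(v \right)} = 1 - 5 v$
$\frac{1}{z{\left(80 \right)} + O{\left(U{\left(l{\left(-4,-3 \right)},-4 \right)} \right)}} = \frac{1}{\left(- \frac{1}{133}\right) 80 - \left(-1 + 5 \left(-2 - 4 + 2 \left(-5\right)\right)\right)} = \frac{1}{- \frac{80}{133} - \left(-1 + 5 \left(-2 - 4 - 10\right)\right)} = \frac{1}{- \frac{80}{133} + \left(1 - -80\right)} = \frac{1}{- \frac{80}{133} + \left(1 + 80\right)} = \frac{1}{- \frac{80}{133} + 81} = \frac{1}{\frac{10693}{133}} = \frac{133}{10693}$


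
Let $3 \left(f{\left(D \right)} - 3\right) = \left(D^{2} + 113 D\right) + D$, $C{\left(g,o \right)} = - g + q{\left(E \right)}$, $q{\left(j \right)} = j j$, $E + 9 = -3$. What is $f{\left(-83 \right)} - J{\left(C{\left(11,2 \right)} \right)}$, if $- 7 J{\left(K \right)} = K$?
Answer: $- \frac{2507}{3} \approx -835.67$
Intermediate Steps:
$E = -12$ ($E = -9 - 3 = -12$)
$q{\left(j \right)} = j^{2}$
$C{\left(g,o \right)} = 144 - g$ ($C{\left(g,o \right)} = - g + \left(-12\right)^{2} = - g + 144 = 144 - g$)
$f{\left(D \right)} = 3 + 38 D + \frac{D^{2}}{3}$ ($f{\left(D \right)} = 3 + \frac{\left(D^{2} + 113 D\right) + D}{3} = 3 + \frac{D^{2} + 114 D}{3} = 3 + \left(38 D + \frac{D^{2}}{3}\right) = 3 + 38 D + \frac{D^{2}}{3}$)
$J{\left(K \right)} = - \frac{K}{7}$
$f{\left(-83 \right)} - J{\left(C{\left(11,2 \right)} \right)} = \left(3 + 38 \left(-83\right) + \frac{\left(-83\right)^{2}}{3}\right) - - \frac{144 - 11}{7} = \left(3 - 3154 + \frac{1}{3} \cdot 6889\right) - - \frac{144 - 11}{7} = \left(3 - 3154 + \frac{6889}{3}\right) - \left(- \frac{1}{7}\right) 133 = - \frac{2564}{3} - -19 = - \frac{2564}{3} + 19 = - \frac{2507}{3}$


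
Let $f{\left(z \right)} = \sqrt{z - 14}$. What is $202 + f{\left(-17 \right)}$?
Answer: $202 + i \sqrt{31} \approx 202.0 + 5.5678 i$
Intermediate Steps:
$f{\left(z \right)} = \sqrt{-14 + z}$
$202 + f{\left(-17 \right)} = 202 + \sqrt{-14 - 17} = 202 + \sqrt{-31} = 202 + i \sqrt{31}$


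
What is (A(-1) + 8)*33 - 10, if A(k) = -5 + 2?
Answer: 155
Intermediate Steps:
A(k) = -3
(A(-1) + 8)*33 - 10 = (-3 + 8)*33 - 10 = 5*33 - 10 = 165 - 10 = 155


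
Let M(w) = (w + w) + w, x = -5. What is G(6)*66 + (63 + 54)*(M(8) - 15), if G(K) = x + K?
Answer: 1119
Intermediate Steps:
M(w) = 3*w (M(w) = 2*w + w = 3*w)
G(K) = -5 + K
G(6)*66 + (63 + 54)*(M(8) - 15) = (-5 + 6)*66 + (63 + 54)*(3*8 - 15) = 1*66 + 117*(24 - 15) = 66 + 117*9 = 66 + 1053 = 1119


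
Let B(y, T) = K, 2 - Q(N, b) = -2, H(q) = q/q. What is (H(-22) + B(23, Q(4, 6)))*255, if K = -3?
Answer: -510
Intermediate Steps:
H(q) = 1
Q(N, b) = 4 (Q(N, b) = 2 - 1*(-2) = 2 + 2 = 4)
B(y, T) = -3
(H(-22) + B(23, Q(4, 6)))*255 = (1 - 3)*255 = -2*255 = -510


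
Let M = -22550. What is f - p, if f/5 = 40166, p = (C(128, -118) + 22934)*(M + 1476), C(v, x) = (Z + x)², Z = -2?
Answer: 786977546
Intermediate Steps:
C(v, x) = (-2 + x)²
p = -786776716 (p = ((-2 - 118)² + 22934)*(-22550 + 1476) = ((-120)² + 22934)*(-21074) = (14400 + 22934)*(-21074) = 37334*(-21074) = -786776716)
f = 200830 (f = 5*40166 = 200830)
f - p = 200830 - 1*(-786776716) = 200830 + 786776716 = 786977546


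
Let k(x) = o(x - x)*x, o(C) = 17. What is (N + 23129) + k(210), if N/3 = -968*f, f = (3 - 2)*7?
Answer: 6371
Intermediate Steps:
f = 7 (f = 1*7 = 7)
N = -20328 (N = 3*(-968*7) = 3*(-6776) = -20328)
k(x) = 17*x
(N + 23129) + k(210) = (-20328 + 23129) + 17*210 = 2801 + 3570 = 6371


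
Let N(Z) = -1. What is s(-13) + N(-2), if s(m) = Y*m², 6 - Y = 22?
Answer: -2705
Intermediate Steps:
Y = -16 (Y = 6 - 1*22 = 6 - 22 = -16)
s(m) = -16*m²
s(-13) + N(-2) = -16*(-13)² - 1 = -16*169 - 1 = -2704 - 1 = -2705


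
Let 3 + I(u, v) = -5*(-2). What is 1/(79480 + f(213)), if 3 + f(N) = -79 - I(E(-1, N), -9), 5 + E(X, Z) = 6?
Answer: 1/79391 ≈ 1.2596e-5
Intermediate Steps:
E(X, Z) = 1 (E(X, Z) = -5 + 6 = 1)
I(u, v) = 7 (I(u, v) = -3 - 5*(-2) = -3 + 10 = 7)
f(N) = -89 (f(N) = -3 + (-79 - 1*7) = -3 + (-79 - 7) = -3 - 86 = -89)
1/(79480 + f(213)) = 1/(79480 - 89) = 1/79391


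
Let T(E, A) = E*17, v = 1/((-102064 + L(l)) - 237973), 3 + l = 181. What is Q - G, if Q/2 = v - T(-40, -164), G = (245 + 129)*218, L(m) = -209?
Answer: -13639101157/170123 ≈ -80172.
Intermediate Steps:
l = 178 (l = -3 + 181 = 178)
v = -1/340246 (v = 1/((-102064 - 209) - 237973) = 1/(-102273 - 237973) = 1/(-340246) = -1/340246 ≈ -2.9391e-6)
G = 81532 (G = 374*218 = 81532)
T(E, A) = 17*E
Q = 231367279/170123 (Q = 2*(-1/340246 - 17*(-40)) = 2*(-1/340246 - 1*(-680)) = 2*(-1/340246 + 680) = 2*(231367279/340246) = 231367279/170123 ≈ 1360.0)
Q - G = 231367279/170123 - 1*81532 = 231367279/170123 - 81532 = -13639101157/170123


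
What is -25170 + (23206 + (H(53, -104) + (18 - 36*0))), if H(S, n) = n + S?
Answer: -1997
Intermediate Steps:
H(S, n) = S + n
-25170 + (23206 + (H(53, -104) + (18 - 36*0))) = -25170 + (23206 + ((53 - 104) + (18 - 36*0))) = -25170 + (23206 + (-51 + (18 + 0))) = -25170 + (23206 + (-51 + 18)) = -25170 + (23206 - 33) = -25170 + 23173 = -1997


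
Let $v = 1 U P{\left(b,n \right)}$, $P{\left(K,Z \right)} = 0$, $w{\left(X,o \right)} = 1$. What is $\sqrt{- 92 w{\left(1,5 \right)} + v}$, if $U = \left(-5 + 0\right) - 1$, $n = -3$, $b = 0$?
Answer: $2 i \sqrt{23} \approx 9.5917 i$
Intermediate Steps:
$U = -6$ ($U = -5 - 1 = -6$)
$v = 0$ ($v = 1 \left(-6\right) 0 = \left(-6\right) 0 = 0$)
$\sqrt{- 92 w{\left(1,5 \right)} + v} = \sqrt{\left(-92\right) 1 + 0} = \sqrt{-92 + 0} = \sqrt{-92} = 2 i \sqrt{23}$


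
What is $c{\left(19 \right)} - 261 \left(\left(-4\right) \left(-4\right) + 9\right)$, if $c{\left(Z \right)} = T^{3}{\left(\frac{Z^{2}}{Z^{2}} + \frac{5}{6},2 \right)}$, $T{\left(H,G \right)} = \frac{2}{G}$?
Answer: $-6524$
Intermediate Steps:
$c{\left(Z \right)} = 1$ ($c{\left(Z \right)} = \left(\frac{2}{2}\right)^{3} = \left(2 \cdot \frac{1}{2}\right)^{3} = 1^{3} = 1$)
$c{\left(19 \right)} - 261 \left(\left(-4\right) \left(-4\right) + 9\right) = 1 - 261 \left(\left(-4\right) \left(-4\right) + 9\right) = 1 - 261 \left(16 + 9\right) = 1 - 6525 = -6524$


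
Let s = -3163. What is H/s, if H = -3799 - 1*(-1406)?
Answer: 2393/3163 ≈ 0.75656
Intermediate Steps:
H = -2393 (H = -3799 + 1406 = -2393)
H/s = -2393/(-3163) = -2393*(-1/3163) = 2393/3163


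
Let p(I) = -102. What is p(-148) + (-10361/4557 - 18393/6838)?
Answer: -3333063551/31160766 ≈ -106.96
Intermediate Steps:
p(-148) + (-10361/4557 - 18393/6838) = -102 + (-10361/4557 - 18393/6838) = -102 - 154665419/31160766 = -3333063551/31160766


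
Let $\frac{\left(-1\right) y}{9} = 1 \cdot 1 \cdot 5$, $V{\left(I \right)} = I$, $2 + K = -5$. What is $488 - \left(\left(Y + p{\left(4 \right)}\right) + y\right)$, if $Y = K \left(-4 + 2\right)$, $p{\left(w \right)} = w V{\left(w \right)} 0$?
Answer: $519$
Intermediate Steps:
$K = -7$ ($K = -2 - 5 = -7$)
$y = -45$ ($y = - 9 \cdot 1 \cdot 1 \cdot 5 = - 9 \cdot 1 \cdot 5 = \left(-9\right) 5 = -45$)
$p{\left(w \right)} = 0$ ($p{\left(w \right)} = w w 0 = w^{2} \cdot 0 = 0$)
$Y = 14$ ($Y = - 7 \left(-4 + 2\right) = \left(-7\right) \left(-2\right) = 14$)
$488 - \left(\left(Y + p{\left(4 \right)}\right) + y\right) = 488 - \left(\left(14 + 0\right) - 45\right) = 488 - \left(14 - 45\right) = 488 - -31 = 488 + 31 = 519$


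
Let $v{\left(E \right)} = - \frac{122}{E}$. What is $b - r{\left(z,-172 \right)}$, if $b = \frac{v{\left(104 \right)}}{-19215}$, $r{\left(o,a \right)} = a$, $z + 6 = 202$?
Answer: $\frac{2817361}{16380} \approx 172.0$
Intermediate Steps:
$z = 196$ ($z = -6 + 202 = 196$)
$b = \frac{1}{16380}$ ($b = \frac{\left(-122\right) \frac{1}{104}}{-19215} = \left(-122\right) \frac{1}{104} \left(- \frac{1}{19215}\right) = \left(- \frac{61}{52}\right) \left(- \frac{1}{19215}\right) = \frac{1}{16380} \approx 6.105 \cdot 10^{-5}$)
$b - r{\left(z,-172 \right)} = \frac{1}{16380} - -172 = \frac{1}{16380} + 172 = \frac{2817361}{16380}$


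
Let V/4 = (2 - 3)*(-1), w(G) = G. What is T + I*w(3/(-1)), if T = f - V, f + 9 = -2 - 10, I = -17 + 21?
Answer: -37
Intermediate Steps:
V = 4 (V = 4*((2 - 3)*(-1)) = 4*(-1*(-1)) = 4*1 = 4)
I = 4
f = -21 (f = -9 + (-2 - 10) = -9 - 12 = -21)
T = -25 (T = -21 - 1*4 = -21 - 4 = -25)
T + I*w(3/(-1)) = -25 + 4*(3/(-1)) = -25 + 4*(3*(-1)) = -25 + 4*(-3) = -25 - 12 = -37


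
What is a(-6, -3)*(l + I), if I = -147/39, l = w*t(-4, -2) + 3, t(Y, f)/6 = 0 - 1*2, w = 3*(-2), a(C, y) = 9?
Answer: 8334/13 ≈ 641.08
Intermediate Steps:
w = -6
t(Y, f) = -12 (t(Y, f) = 6*(0 - 1*2) = 6*(0 - 2) = 6*(-2) = -12)
l = 75 (l = -6*(-12) + 3 = 72 + 3 = 75)
I = -49/13 (I = -147*1/39 = -49/13 ≈ -3.7692)
a(-6, -3)*(l + I) = 9*(75 - 49/13) = 9*(926/13) = 8334/13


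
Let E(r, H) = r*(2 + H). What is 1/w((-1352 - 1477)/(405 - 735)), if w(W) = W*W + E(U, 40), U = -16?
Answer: -12100/7241951 ≈ -0.0016708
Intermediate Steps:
w(W) = -672 + W² (w(W) = W*W - 16*(2 + 40) = W² - 16*42 = W² - 672 = -672 + W²)
1/w((-1352 - 1477)/(405 - 735)) = 1/(-672 + ((-1352 - 1477)/(405 - 735))²) = 1/(-672 + (-2829/(-330))²) = 1/(-672 + (-2829*(-1/330))²) = 1/(-672 + (943/110)²) = 1/(-672 + 889249/12100) = 1/(-7241951/12100) = -12100/7241951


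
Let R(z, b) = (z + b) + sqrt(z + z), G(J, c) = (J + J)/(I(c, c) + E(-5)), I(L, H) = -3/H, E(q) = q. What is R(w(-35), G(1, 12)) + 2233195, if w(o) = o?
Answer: 46896352/21 + I*sqrt(70) ≈ 2.2332e+6 + 8.3666*I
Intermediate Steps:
G(J, c) = 2*J/(-5 - 3/c) (G(J, c) = (J + J)/(-3/c - 5) = (2*J)/(-5 - 3/c) = 2*J/(-5 - 3/c))
R(z, b) = b + z + sqrt(2)*sqrt(z) (R(z, b) = (b + z) + sqrt(2*z) = (b + z) + sqrt(2)*sqrt(z) = b + z + sqrt(2)*sqrt(z))
R(w(-35), G(1, 12)) + 2233195 = (-2*1*12/(3 + 5*12) - 35 + sqrt(2)*sqrt(-35)) + 2233195 = (-2*1*12/(3 + 60) - 35 + sqrt(2)*(I*sqrt(35))) + 2233195 = (-2*1*12/63 - 35 + I*sqrt(70)) + 2233195 = (-2*1*12*1/63 - 35 + I*sqrt(70)) + 2233195 = (-8/21 - 35 + I*sqrt(70)) + 2233195 = (-743/21 + I*sqrt(70)) + 2233195 = 46896352/21 + I*sqrt(70)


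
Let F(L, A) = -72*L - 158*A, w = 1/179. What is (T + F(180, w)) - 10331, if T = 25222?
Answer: 345491/179 ≈ 1930.1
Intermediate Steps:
w = 1/179 ≈ 0.0055866
F(L, A) = -158*A - 72*L
(T + F(180, w)) - 10331 = (25222 + (-158*1/179 - 72*180)) - 10331 = (25222 + (-158/179 - 12960)) - 10331 = (25222 - 2319998/179) - 10331 = 2194740/179 - 10331 = 345491/179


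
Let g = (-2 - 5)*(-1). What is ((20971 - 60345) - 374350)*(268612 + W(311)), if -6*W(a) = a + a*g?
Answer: -110959673536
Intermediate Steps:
g = 7 (g = -7*(-1) = 7)
W(a) = -4*a/3 (W(a) = -(a + a*7)/6 = -(a + 7*a)/6 = -4*a/3)
((20971 - 60345) - 374350)*(268612 + W(311)) = ((20971 - 60345) - 374350)*(268612 - 4/3*311) = (-39374 - 374350)*(268612 - 1244/3) = -413724*804592/3 = -110959673536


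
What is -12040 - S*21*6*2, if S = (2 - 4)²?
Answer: -13048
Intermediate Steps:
S = 4 (S = (-2)² = 4)
-12040 - S*21*6*2 = -12040 - 4*21*6*2 = -12040 - 84*12 = -12040 - 1*1008 = -12040 - 1008 = -13048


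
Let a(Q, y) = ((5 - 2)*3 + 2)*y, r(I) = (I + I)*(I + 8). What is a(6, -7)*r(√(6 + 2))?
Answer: -1232 - 2464*√2 ≈ -4716.6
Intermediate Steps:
r(I) = 2*I*(8 + I) (r(I) = (2*I)*(8 + I) = 2*I*(8 + I))
a(Q, y) = 11*y (a(Q, y) = (3*3 + 2)*y = (9 + 2)*y = 11*y)
a(6, -7)*r(√(6 + 2)) = (11*(-7))*(2*√(6 + 2)*(8 + √(6 + 2))) = -154*√8*(8 + √8) = -154*2*√2*(8 + 2*√2) = -308*√2*(8 + 2*√2)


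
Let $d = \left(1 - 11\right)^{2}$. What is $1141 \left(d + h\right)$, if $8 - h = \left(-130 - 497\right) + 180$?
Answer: $633255$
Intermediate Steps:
$h = 455$ ($h = 8 - \left(\left(-130 - 497\right) + 180\right) = 8 - \left(-627 + 180\right) = 8 - -447 = 8 + 447 = 455$)
$d = 100$ ($d = \left(-10\right)^{2} = 100$)
$1141 \left(d + h\right) = 1141 \left(100 + 455\right) = 1141 \cdot 555 = 633255$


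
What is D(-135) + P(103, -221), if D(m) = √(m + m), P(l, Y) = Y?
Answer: -221 + 3*I*√30 ≈ -221.0 + 16.432*I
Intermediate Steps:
D(m) = √2*√m (D(m) = √(2*m) = √2*√m)
D(-135) + P(103, -221) = √2*√(-135) - 221 = √2*(3*I*√15) - 221 = 3*I*√30 - 221 = -221 + 3*I*√30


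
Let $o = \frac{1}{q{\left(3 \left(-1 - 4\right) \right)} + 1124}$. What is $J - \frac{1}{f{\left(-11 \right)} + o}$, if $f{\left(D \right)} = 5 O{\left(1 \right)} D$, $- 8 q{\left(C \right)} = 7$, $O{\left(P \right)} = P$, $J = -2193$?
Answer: $- \frac{1083699246}{494167} \approx -2193.0$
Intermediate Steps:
$q{\left(C \right)} = - \frac{7}{8}$ ($q{\left(C \right)} = \left(- \frac{1}{8}\right) 7 = - \frac{7}{8}$)
$o = \frac{8}{8985}$ ($o = \frac{1}{- \frac{7}{8} + 1124} = \frac{1}{\frac{8985}{8}} = \frac{8}{8985} \approx 0.00089037$)
$f{\left(D \right)} = 5 D$ ($f{\left(D \right)} = 5 \cdot 1 D = 5 D$)
$J - \frac{1}{f{\left(-11 \right)} + o} = -2193 - \frac{1}{5 \left(-11\right) + \frac{8}{8985}} = -2193 - \frac{1}{-55 + \frac{8}{8985}} = -2193 - \frac{1}{- \frac{494167}{8985}} = -2193 - - \frac{8985}{494167} = -2193 + \frac{8985}{494167} = - \frac{1083699246}{494167}$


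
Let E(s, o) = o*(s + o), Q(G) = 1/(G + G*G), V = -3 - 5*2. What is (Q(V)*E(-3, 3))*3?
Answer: 0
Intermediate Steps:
V = -13 (V = -3 - 10 = -13)
Q(G) = 1/(G + G**2)
E(s, o) = o*(o + s)
(Q(V)*E(-3, 3))*3 = ((1/((-13)*(1 - 13)))*(3*(3 - 3)))*3 = ((-1/13/(-12))*(3*0))*3 = (-1/13*(-1/12)*0)*3 = ((1/156)*0)*3 = 0*3 = 0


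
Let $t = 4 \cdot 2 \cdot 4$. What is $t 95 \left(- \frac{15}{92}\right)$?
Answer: $- \frac{11400}{23} \approx -495.65$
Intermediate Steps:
$t = 32$ ($t = 8 \cdot 4 = 32$)
$t 95 \left(- \frac{15}{92}\right) = 32 \cdot 95 \left(- \frac{15}{92}\right) = 3040 \left(\left(-15\right) \frac{1}{92}\right) = 3040 \left(- \frac{15}{92}\right) = - \frac{11400}{23}$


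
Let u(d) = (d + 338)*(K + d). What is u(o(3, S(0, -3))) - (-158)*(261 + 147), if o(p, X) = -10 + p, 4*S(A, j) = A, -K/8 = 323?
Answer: -793157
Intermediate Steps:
K = -2584 (K = -8*323 = -2584)
S(A, j) = A/4
u(d) = (-2584 + d)*(338 + d) (u(d) = (d + 338)*(-2584 + d) = (338 + d)*(-2584 + d) = (-2584 + d)*(338 + d))
u(o(3, S(0, -3))) - (-158)*(261 + 147) = (-873392 + (-10 + 3)² - 2246*(-10 + 3)) - (-158)*(261 + 147) = (-873392 + (-7)² - 2246*(-7)) - (-158)*408 = (-873392 + 49 + 15722) - 1*(-64464) = -857621 + 64464 = -793157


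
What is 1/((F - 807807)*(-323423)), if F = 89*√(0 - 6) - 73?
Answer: 403940/105544267656066349 + 89*I*√6/211088535312132698 ≈ 3.8272e-12 + 1.0328e-15*I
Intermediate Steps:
F = -73 + 89*I*√6 (F = 89*√(-6) - 73 = 89*(I*√6) - 73 = 89*I*√6 - 73 = -73 + 89*I*√6 ≈ -73.0 + 218.0*I)
1/((F - 807807)*(-323423)) = 1/((-73 + 89*I*√6) - 807807*(-323423)) = -1/323423/(-807880 + 89*I*√6) = -1/(323423*(-807880 + 89*I*√6))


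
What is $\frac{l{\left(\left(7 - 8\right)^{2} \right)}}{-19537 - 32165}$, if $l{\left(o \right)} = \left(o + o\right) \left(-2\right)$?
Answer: $\frac{2}{25851} \approx 7.7366 \cdot 10^{-5}$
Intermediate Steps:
$l{\left(o \right)} = - 4 o$ ($l{\left(o \right)} = 2 o \left(-2\right) = - 4 o$)
$\frac{l{\left(\left(7 - 8\right)^{2} \right)}}{-19537 - 32165} = \frac{\left(-4\right) \left(7 - 8\right)^{2}}{-19537 - 32165} = \frac{\left(-4\right) \left(-1\right)^{2}}{-19537 - 32165} = \frac{\left(-4\right) 1}{-51702} = \left(-4\right) \left(- \frac{1}{51702}\right) = \frac{2}{25851}$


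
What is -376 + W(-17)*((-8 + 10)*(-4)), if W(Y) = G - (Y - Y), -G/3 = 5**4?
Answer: 14624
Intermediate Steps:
G = -1875 (G = -3*5**4 = -3*625 = -1875)
W(Y) = -1875 (W(Y) = -1875 - (Y - Y) = -1875 - 1*0 = -1875 + 0 = -1875)
-376 + W(-17)*((-8 + 10)*(-4)) = -376 - 1875*(-8 + 10)*(-4) = -376 - 3750*(-4) = -376 - 1875*(-8) = -376 + 15000 = 14624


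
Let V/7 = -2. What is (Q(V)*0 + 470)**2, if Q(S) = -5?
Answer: 220900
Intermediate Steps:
V = -14 (V = 7*(-2) = -14)
(Q(V)*0 + 470)**2 = (-5*0 + 470)**2 = (0 + 470)**2 = 470**2 = 220900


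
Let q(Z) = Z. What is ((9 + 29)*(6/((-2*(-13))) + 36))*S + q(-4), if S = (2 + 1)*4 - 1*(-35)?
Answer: 841154/13 ≈ 64704.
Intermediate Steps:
S = 47 (S = 3*4 + 35 = 12 + 35 = 47)
((9 + 29)*(6/((-2*(-13))) + 36))*S + q(-4) = ((9 + 29)*(6/((-2*(-13))) + 36))*47 - 4 = (38*(6/26 + 36))*47 - 4 = (38*(6*(1/26) + 36))*47 - 4 = (38*(3/13 + 36))*47 - 4 = (38*(471/13))*47 - 4 = (17898/13)*47 - 4 = 841206/13 - 4 = 841154/13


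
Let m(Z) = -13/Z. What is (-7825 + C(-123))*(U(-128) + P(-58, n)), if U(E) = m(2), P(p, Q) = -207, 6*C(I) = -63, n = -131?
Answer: 6691517/4 ≈ 1.6729e+6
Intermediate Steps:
C(I) = -21/2 (C(I) = (⅙)*(-63) = -21/2)
U(E) = -13/2
(-7825 + C(-123))*(U(-128) + P(-58, n)) = (-7825 - 21/2)*(-13/2 - 207) = -15671/2*(-427/2) = 6691517/4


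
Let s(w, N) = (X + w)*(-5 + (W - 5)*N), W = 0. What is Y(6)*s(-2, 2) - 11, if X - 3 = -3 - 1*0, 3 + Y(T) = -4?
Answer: -221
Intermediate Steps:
Y(T) = -7 (Y(T) = -3 - 4 = -7)
X = 0 (X = 3 + (-3 - 1*0) = 3 + (-3 + 0) = 3 - 3 = 0)
s(w, N) = w*(-5 - 5*N) (s(w, N) = (0 + w)*(-5 + (0 - 5)*N) = w*(-5 - 5*N))
Y(6)*s(-2, 2) - 11 = -35*(-2)*(-1 - 1*2) - 11 = -35*(-2)*(-1 - 2) - 11 = -35*(-2)*(-3) - 11 = -7*30 - 11 = -210 - 11 = -221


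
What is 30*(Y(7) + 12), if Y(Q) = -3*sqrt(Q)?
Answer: 360 - 90*sqrt(7) ≈ 121.88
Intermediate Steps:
30*(Y(7) + 12) = 30*(-3*sqrt(7) + 12) = 30*(12 - 3*sqrt(7)) = 360 - 90*sqrt(7)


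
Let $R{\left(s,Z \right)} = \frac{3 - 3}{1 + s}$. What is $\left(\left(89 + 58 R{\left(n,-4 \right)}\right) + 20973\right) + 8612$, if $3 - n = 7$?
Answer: $29674$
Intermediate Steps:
$n = -4$ ($n = 3 - 7 = -4$)
$R{\left(s,Z \right)} = 0$ ($R{\left(s,Z \right)} = \frac{0}{1 + s} = 0$)
$\left(\left(89 + 58 R{\left(n,-4 \right)}\right) + 20973\right) + 8612 = \left(\left(89 + 58 \cdot 0\right) + 20973\right) + 8612 = \left(\left(89 + 0\right) + 20973\right) + 8612 = \left(89 + 20973\right) + 8612 = 21062 + 8612 = 29674$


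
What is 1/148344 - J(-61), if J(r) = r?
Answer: 9048985/148344 ≈ 61.000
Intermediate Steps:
1/148344 - J(-61) = 1/148344 - 1*(-61) = 1/148344 + 61 = 9048985/148344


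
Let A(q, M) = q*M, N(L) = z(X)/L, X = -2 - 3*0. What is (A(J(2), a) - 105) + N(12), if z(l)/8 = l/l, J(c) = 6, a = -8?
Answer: -457/3 ≈ -152.33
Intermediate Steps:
X = -2 (X = -2 + 0 = -2)
z(l) = 8 (z(l) = 8*(l/l) = 8*1 = 8)
N(L) = 8/L
A(q, M) = M*q
(A(J(2), a) - 105) + N(12) = (-8*6 - 105) + 8/12 = (-48 - 105) + 8*(1/12) = -153 + ⅔ = -457/3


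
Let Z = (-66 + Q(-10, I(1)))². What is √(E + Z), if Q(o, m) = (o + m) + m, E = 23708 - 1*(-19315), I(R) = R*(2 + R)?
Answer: √47923 ≈ 218.91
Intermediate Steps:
E = 43023 (E = 23708 + 19315 = 43023)
Q(o, m) = o + 2*m (Q(o, m) = (m + o) + m = o + 2*m)
Z = 4900 (Z = (-66 + (-10 + 2*(1*(2 + 1))))² = (-66 + (-10 + 2*(1*3)))² = (-66 + (-10 + 2*3))² = (-66 + (-10 + 6))² = (-66 - 4)² = (-70)² = 4900)
√(E + Z) = √(43023 + 4900) = √47923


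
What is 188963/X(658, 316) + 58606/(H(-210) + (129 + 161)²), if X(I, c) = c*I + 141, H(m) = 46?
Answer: 60288782/37571189 ≈ 1.6047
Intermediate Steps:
X(I, c) = 141 + I*c (X(I, c) = I*c + 141 = 141 + I*c)
188963/X(658, 316) + 58606/(H(-210) + (129 + 161)²) = 188963/(141 + 658*316) + 58606/(46 + (129 + 161)²) = 188963/(141 + 207928) + 58606/(46 + 290²) = 188963/208069 + 58606/(46 + 84100) = 188963*(1/208069) + 58606/84146 = 811/893 + 58606*(1/84146) = 811/893 + 29303/42073 = 60288782/37571189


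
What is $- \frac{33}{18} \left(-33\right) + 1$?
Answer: $\frac{123}{2} \approx 61.5$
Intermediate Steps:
$- \frac{33}{18} \left(-33\right) + 1 = \left(-33\right) \frac{1}{18} \left(-33\right) + 1 = \left(- \frac{11}{6}\right) \left(-33\right) + 1 = \frac{121}{2} + 1 = \frac{123}{2}$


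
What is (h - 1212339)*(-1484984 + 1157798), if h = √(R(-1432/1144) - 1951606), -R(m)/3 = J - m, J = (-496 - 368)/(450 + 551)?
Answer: 396660348054 - 327186*I*√1955512331773/1001 ≈ 3.9666e+11 - 4.5708e+8*I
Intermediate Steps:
J = -864/1001 ≈ -0.86314
R(m) = 2592/1001 + 3*m (R(m) = -3*(-864/1001 - m) = 2592/1001 + 3*m)
h = I*√1955512331773/1001 (h = √((2592/1001 + 3*(-1432/1144)) - 1951606) = √((2592/1001 + 3*(-1432*1/1144)) - 1951606) = √((2592/1001 + 3*(-179/143)) - 1951606) = √((2592/1001 - 537/143) - 1951606) = √(-1167/1001 - 1951606) = √(-1953558773/1001) = I*√1955512331773/1001 ≈ 1397.0*I)
(h - 1212339)*(-1484984 + 1157798) = (I*√1955512331773/1001 - 1212339)*(-1484984 + 1157798) = (-1212339 + I*√1955512331773/1001)*(-327186) = 396660348054 - 327186*I*√1955512331773/1001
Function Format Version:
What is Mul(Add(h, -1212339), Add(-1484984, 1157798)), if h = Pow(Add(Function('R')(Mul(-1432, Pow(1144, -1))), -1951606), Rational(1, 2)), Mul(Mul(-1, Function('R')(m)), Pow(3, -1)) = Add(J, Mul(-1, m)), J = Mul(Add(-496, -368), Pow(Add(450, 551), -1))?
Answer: Add(396660348054, Mul(Rational(-327186, 1001), I, Pow(1955512331773, Rational(1, 2)))) ≈ Add(3.9666e+11, Mul(-4.5708e+8, I))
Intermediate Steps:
J = Rational(-864, 1001) (J = Mul(-864, Pow(1001, -1)) = Mul(-864, Rational(1, 1001)) = Rational(-864, 1001) ≈ -0.86314)
Function('R')(m) = Add(Rational(2592, 1001), Mul(3, m)) (Function('R')(m) = Mul(-3, Add(Rational(-864, 1001), Mul(-1, m))) = Add(Rational(2592, 1001), Mul(3, m)))
h = Mul(Rational(1, 1001), I, Pow(1955512331773, Rational(1, 2))) (h = Pow(Add(Add(Rational(2592, 1001), Mul(3, Mul(-1432, Pow(1144, -1)))), -1951606), Rational(1, 2)) = Pow(Add(Add(Rational(2592, 1001), Mul(3, Mul(-1432, Rational(1, 1144)))), -1951606), Rational(1, 2)) = Pow(Add(Add(Rational(2592, 1001), Mul(3, Rational(-179, 143))), -1951606), Rational(1, 2)) = Pow(Add(Add(Rational(2592, 1001), Rational(-537, 143)), -1951606), Rational(1, 2)) = Pow(Add(Rational(-1167, 1001), -1951606), Rational(1, 2)) = Pow(Rational(-1953558773, 1001), Rational(1, 2)) = Mul(Rational(1, 1001), I, Pow(1955512331773, Rational(1, 2))) ≈ Mul(1397.0, I))
Mul(Add(h, -1212339), Add(-1484984, 1157798)) = Mul(Add(Mul(Rational(1, 1001), I, Pow(1955512331773, Rational(1, 2))), -1212339), Add(-1484984, 1157798)) = Mul(Add(-1212339, Mul(Rational(1, 1001), I, Pow(1955512331773, Rational(1, 2)))), -327186) = Add(396660348054, Mul(Rational(-327186, 1001), I, Pow(1955512331773, Rational(1, 2))))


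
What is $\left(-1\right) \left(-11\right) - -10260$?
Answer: $10271$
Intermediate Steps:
$\left(-1\right) \left(-11\right) - -10260 = 11 + 10260 = 10271$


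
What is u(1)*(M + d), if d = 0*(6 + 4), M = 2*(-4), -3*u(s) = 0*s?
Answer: 0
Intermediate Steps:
u(s) = 0 (u(s) = -0*s = -1/3*0 = 0)
M = -8
d = 0 (d = 0*10 = 0)
u(1)*(M + d) = 0*(-8 + 0) = 0*(-8) = 0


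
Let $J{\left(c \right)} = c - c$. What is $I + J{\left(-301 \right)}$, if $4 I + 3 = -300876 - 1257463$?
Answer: $- \frac{779171}{2} \approx -3.8959 \cdot 10^{5}$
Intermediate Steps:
$I = - \frac{779171}{2}$ ($I = - \frac{3}{4} + \frac{-300876 - 1257463}{4} = - \frac{3}{4} + \frac{1}{4} \left(-1558339\right) = - \frac{3}{4} - \frac{1558339}{4} = - \frac{779171}{2} \approx -3.8959 \cdot 10^{5}$)
$J{\left(c \right)} = 0$
$I + J{\left(-301 \right)} = - \frac{779171}{2} + 0 = - \frac{779171}{2}$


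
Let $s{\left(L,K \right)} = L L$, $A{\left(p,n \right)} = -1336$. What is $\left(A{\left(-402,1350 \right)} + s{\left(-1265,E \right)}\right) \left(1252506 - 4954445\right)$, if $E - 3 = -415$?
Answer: $-5918989545771$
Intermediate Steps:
$E = -412$ ($E = 3 - 415 = -412$)
$s{\left(L,K \right)} = L^{2}$
$\left(A{\left(-402,1350 \right)} + s{\left(-1265,E \right)}\right) \left(1252506 - 4954445\right) = \left(-1336 + \left(-1265\right)^{2}\right) \left(1252506 - 4954445\right) = \left(-1336 + 1600225\right) \left(-3701939\right) = 1598889 \left(-3701939\right) = -5918989545771$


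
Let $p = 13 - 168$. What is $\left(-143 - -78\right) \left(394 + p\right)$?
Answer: $-15535$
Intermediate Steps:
$p = -155$ ($p = 13 - 168 = -155$)
$\left(-143 - -78\right) \left(394 + p\right) = \left(-143 - -78\right) \left(394 - 155\right) = \left(-143 + 78\right) 239 = \left(-65\right) 239 = -15535$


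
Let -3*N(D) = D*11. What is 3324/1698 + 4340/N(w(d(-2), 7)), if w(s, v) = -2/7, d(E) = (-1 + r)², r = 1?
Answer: 12902404/3113 ≈ 4144.7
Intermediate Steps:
d(E) = 0 (d(E) = (-1 + 1)² = 0² = 0)
w(s, v) = -2/7 (w(s, v) = -2*⅐ = -2/7)
N(D) = -11*D/3 (N(D) = -D*11/3 = -11*D/3)
3324/1698 + 4340/N(w(d(-2), 7)) = 3324/1698 + 4340/((-11/3*(-2/7))) = 3324*(1/1698) + 4340/(22/21) = 554/283 + 4340*(21/22) = 554/283 + 45570/11 = 12902404/3113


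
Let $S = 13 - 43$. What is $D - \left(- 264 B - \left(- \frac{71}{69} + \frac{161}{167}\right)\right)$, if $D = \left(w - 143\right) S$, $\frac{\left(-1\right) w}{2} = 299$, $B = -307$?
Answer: $- \frac{677760562}{11523} \approx -58818.0$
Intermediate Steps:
$S = -30$ ($S = 13 - 43 = -30$)
$w = -598$ ($w = \left(-2\right) 299 = -598$)
$D = 22230$ ($D = \left(-598 - 143\right) \left(-30\right) = \left(-741\right) \left(-30\right) = 22230$)
$D - \left(- 264 B - \left(- \frac{71}{69} + \frac{161}{167}\right)\right) = 22230 - \left(\left(-264\right) \left(-307\right) - \left(- \frac{71}{69} + \frac{161}{167}\right)\right) = 22230 - \left(81048 - - \frac{748}{11523}\right) = 22230 - \left(81048 + \left(\frac{71}{69} - \frac{161}{167}\right)\right) = 22230 - \left(81048 + \frac{748}{11523}\right) = 22230 - \frac{933916852}{11523} = - \frac{677760562}{11523}$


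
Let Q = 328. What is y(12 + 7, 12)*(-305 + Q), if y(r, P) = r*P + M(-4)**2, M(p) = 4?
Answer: 5612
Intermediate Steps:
y(r, P) = 16 + P*r (y(r, P) = r*P + 4**2 = P*r + 16 = 16 + P*r)
y(12 + 7, 12)*(-305 + Q) = (16 + 12*(12 + 7))*(-305 + 328) = (16 + 12*19)*23 = (16 + 228)*23 = 244*23 = 5612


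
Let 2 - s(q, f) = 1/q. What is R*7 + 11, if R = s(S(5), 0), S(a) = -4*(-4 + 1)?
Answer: 293/12 ≈ 24.417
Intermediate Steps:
S(a) = 12 (S(a) = -4*(-3) = 12)
s(q, f) = 2 - 1/q
R = 23/12 (R = 2 - 1/12 = 23/12 ≈ 1.9167)
R*7 + 11 = (23/12)*7 + 11 = 161/12 + 11 = 293/12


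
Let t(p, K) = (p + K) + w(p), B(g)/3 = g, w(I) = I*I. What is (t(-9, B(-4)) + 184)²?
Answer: 59536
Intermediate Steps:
w(I) = I²
B(g) = 3*g
t(p, K) = K + p + p² (t(p, K) = (p + K) + p² = (K + p) + p² = K + p + p²)
(t(-9, B(-4)) + 184)² = ((3*(-4) - 9 + (-9)²) + 184)² = ((-12 - 9 + 81) + 184)² = (60 + 184)² = 244² = 59536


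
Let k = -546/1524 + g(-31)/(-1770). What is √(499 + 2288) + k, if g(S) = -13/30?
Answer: -2414399/6743700 + √2787 ≈ 52.434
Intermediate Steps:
g(S) = -13/30 (g(S) = -13*1/30 = -13/30)
k = -2414399/6743700 (k = -546/1524 - 13/30/(-1770) = -546*1/1524 - 13/30*(-1/1770) = -91/254 + 13/53100 = -2414399/6743700 ≈ -0.35802)
√(499 + 2288) + k = √(499 + 2288) - 2414399/6743700 = √2787 - 2414399/6743700 = -2414399/6743700 + √2787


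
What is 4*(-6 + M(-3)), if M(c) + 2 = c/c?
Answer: -28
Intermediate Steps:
M(c) = -1 (M(c) = -2 + c/c = -2 + 1 = -1)
4*(-6 + M(-3)) = 4*(-6 - 1) = 4*(-7) = -28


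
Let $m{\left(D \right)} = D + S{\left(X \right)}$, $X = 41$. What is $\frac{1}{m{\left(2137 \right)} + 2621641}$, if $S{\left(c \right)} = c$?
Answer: $\frac{1}{2623819} \approx 3.8112 \cdot 10^{-7}$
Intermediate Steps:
$m{\left(D \right)} = 41 + D$ ($m{\left(D \right)} = D + 41 = 41 + D$)
$\frac{1}{m{\left(2137 \right)} + 2621641} = \frac{1}{\left(41 + 2137\right) + 2621641} = \frac{1}{2178 + 2621641} = \frac{1}{2623819}$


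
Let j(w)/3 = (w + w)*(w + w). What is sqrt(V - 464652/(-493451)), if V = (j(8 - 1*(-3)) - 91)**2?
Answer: sqrt(451029073992143773)/493451 ≈ 1361.0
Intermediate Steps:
j(w) = 12*w**2 (j(w) = 3*((w + w)*(w + w)) = 3*((2*w)*(2*w)) = 3*(4*w**2) = 12*w**2)
V = 1852321 (V = (12*(8 - 1*(-3))**2 - 91)**2 = (12*(8 + 3)**2 - 91)**2 = (12*11**2 - 91)**2 = (12*121 - 91)**2 = (1452 - 91)**2 = 1361**2 = 1852321)
sqrt(V - 464652/(-493451)) = sqrt(1852321 - 464652/(-493451)) = sqrt(1852321 - 464652*(-1/493451)) = sqrt(1852321 + 464652/493451) = sqrt(914030114423/493451) = sqrt(451029073992143773)/493451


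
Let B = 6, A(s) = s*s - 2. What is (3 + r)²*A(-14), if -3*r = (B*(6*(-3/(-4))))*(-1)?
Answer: 27936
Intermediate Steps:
A(s) = -2 + s² (A(s) = s² - 2 = -2 + s²)
r = 9 (r = -6*(6*(-3/(-4)))*(-1)/3 = -6*(6*(-3*(-¼)))*(-1)/3 = -6*(6*(¾))*(-1)/3 = -6*(9/2)*(-1)/3 = -9*(-1) = -⅓*(-27) = 9)
(3 + r)²*A(-14) = (3 + 9)²*(-2 + (-14)²) = 12²*(-2 + 196) = 144*194 = 27936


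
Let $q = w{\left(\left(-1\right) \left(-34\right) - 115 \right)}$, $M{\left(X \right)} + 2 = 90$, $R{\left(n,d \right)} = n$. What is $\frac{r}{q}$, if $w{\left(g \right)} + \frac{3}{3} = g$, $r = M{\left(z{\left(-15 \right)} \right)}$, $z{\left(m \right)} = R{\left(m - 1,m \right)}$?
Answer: $- \frac{44}{41} \approx -1.0732$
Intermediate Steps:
$z{\left(m \right)} = -1 + m$ ($z{\left(m \right)} = m - 1 = -1 + m$)
$M{\left(X \right)} = 88$ ($M{\left(X \right)} = -2 + 90 = 88$)
$r = 88$
$w{\left(g \right)} = -1 + g$
$q = -82$ ($q = -1 - 81 = -82$)
$\frac{r}{q} = \frac{88}{-82} = 88 \left(- \frac{1}{82}\right) = - \frac{44}{41}$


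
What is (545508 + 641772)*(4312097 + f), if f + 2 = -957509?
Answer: 3982832866080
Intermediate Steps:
f = -957511 (f = -2 - 957509 = -957511)
(545508 + 641772)*(4312097 + f) = (545508 + 641772)*(4312097 - 957511) = 1187280*3354586 = 3982832866080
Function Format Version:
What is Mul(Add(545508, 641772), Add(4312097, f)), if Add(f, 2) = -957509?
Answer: 3982832866080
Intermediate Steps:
f = -957511 (f = Add(-2, -957509) = -957511)
Mul(Add(545508, 641772), Add(4312097, f)) = Mul(Add(545508, 641772), Add(4312097, -957511)) = Mul(1187280, 3354586) = 3982832866080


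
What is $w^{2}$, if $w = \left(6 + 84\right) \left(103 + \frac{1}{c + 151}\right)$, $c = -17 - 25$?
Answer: $\frac{1021150670400}{11881} \approx 8.5948 \cdot 10^{7}$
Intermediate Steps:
$c = -42$
$w = \frac{1010520}{109}$ ($w = \left(6 + 84\right) \left(103 + \frac{1}{-42 + 151}\right) = 90 \left(103 + \frac{1}{109}\right) = 90 \cdot \frac{11228}{109} = \frac{1010520}{109} \approx 9270.8$)
$w^{2} = \left(\frac{1010520}{109}\right)^{2} = \frac{1021150670400}{11881}$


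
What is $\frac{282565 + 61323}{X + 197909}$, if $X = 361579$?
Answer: $\frac{21493}{34968} \approx 0.61465$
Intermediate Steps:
$\frac{282565 + 61323}{X + 197909} = \frac{282565 + 61323}{361579 + 197909} = \frac{343888}{559488} = 343888 \cdot \frac{1}{559488} = \frac{21493}{34968}$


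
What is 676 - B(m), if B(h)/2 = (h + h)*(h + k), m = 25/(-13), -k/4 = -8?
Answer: 153344/169 ≈ 907.36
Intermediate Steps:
k = 32 (k = -4*(-8) = 32)
m = -25/13 (m = 25*(-1/13) = -25/13 ≈ -1.9231)
B(h) = 4*h*(32 + h) (B(h) = 2*((h + h)*(h + 32)) = 2*((2*h)*(32 + h)) = 2*(2*h*(32 + h)) = 4*h*(32 + h))
676 - B(m) = 676 - 4*(-25)*(32 - 25/13)/13 = 676 - 4*(-25)*391/(13*13) = 676 - 1*(-39100/169) = 676 + 39100/169 = 153344/169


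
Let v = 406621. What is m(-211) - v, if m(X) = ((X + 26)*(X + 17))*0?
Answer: -406621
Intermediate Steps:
m(X) = 0 (m(X) = ((26 + X)*(17 + X))*0 = ((17 + X)*(26 + X))*0 = 0)
m(-211) - v = 0 - 1*406621 = 0 - 406621 = -406621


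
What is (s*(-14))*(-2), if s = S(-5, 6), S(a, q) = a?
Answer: -140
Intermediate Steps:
s = -5
(s*(-14))*(-2) = -5*(-14)*(-2) = 70*(-2) = -140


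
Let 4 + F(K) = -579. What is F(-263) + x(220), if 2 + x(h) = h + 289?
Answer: -76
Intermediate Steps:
x(h) = 287 + h (x(h) = -2 + (h + 289) = -2 + (289 + h) = 287 + h)
F(K) = -583 (F(K) = -4 - 579 = -583)
F(-263) + x(220) = -583 + (287 + 220) = -583 + 507 = -76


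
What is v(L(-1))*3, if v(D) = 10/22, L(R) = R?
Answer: 15/11 ≈ 1.3636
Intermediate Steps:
v(D) = 5/11 (v(D) = 10*(1/22) = 5/11)
v(L(-1))*3 = (5/11)*3 = 15/11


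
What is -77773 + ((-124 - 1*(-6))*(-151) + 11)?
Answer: -59944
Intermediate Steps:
-77773 + ((-124 - 1*(-6))*(-151) + 11) = -77773 + ((-124 + 6)*(-151) + 11) = -77773 + (-118*(-151) + 11) = -77773 + (17818 + 11) = -77773 + 17829 = -59944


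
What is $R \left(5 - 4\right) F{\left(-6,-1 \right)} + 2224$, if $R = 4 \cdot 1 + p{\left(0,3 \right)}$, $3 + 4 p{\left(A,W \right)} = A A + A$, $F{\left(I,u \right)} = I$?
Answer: $\frac{4409}{2} \approx 2204.5$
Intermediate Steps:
$p{\left(A,W \right)} = - \frac{3}{4} + \frac{A}{4} + \frac{A^{2}}{4}$ ($p{\left(A,W \right)} = - \frac{3}{4} + \frac{A A + A}{4} = - \frac{3}{4} + \frac{A^{2} + A}{4} = - \frac{3}{4} + \frac{A + A^{2}}{4} = - \frac{3}{4} + \left(\frac{A}{4} + \frac{A^{2}}{4}\right) = - \frac{3}{4} + \frac{A}{4} + \frac{A^{2}}{4}$)
$R = \frac{13}{4}$ ($R = 4 \cdot 1 + \left(- \frac{3}{4} + \frac{1}{4} \cdot 0 + \frac{0^{2}}{4}\right) = 4 + \left(- \frac{3}{4} + 0 + \frac{1}{4} \cdot 0\right) = 4 + \left(- \frac{3}{4} + 0 + 0\right) = 4 - \frac{3}{4} = \frac{13}{4} \approx 3.25$)
$R \left(5 - 4\right) F{\left(-6,-1 \right)} + 2224 = \frac{13 \left(5 - 4\right)}{4} \left(-6\right) + 2224 = \frac{13}{4} \cdot 1 \left(-6\right) + 2224 = \frac{13}{4} \left(-6\right) + 2224 = - \frac{39}{2} + 2224 = \frac{4409}{2}$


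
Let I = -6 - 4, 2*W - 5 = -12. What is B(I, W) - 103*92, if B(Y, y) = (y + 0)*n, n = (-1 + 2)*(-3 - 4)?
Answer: -18903/2 ≈ -9451.5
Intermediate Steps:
W = -7/2 (W = 5/2 + (½)*(-12) = 5/2 - 6 = -7/2 ≈ -3.5000)
I = -10
n = -7 (n = 1*(-7) = -7)
B(Y, y) = -7*y (B(Y, y) = (y + 0)*(-7) = y*(-7) = -7*y)
B(I, W) - 103*92 = -7*(-7/2) - 103*92 = 49/2 - 9476 = -18903/2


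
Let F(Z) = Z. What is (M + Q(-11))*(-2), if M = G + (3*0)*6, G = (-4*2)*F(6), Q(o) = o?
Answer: 118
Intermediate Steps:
G = -48 (G = -4*2*6 = -8*6 = -48)
M = -48 (M = -48 + (3*0)*6 = -48 + 0*6 = -48 + 0 = -48)
(M + Q(-11))*(-2) = (-48 - 11)*(-2) = -59*(-2) = 118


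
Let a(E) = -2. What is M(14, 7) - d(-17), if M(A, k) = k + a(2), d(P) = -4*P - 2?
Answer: -61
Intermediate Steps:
d(P) = -2 - 4*P
M(A, k) = -2 + k (M(A, k) = k - 2 = -2 + k)
M(14, 7) - d(-17) = (-2 + 7) - (-2 - 4*(-17)) = 5 - (-2 + 68) = 5 - 1*66 = 5 - 66 = -61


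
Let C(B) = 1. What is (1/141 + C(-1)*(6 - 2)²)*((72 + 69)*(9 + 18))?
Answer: 60939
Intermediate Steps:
(1/141 + C(-1)*(6 - 2)²)*((72 + 69)*(9 + 18)) = (1/141 + 1*(6 - 2)²)*((72 + 69)*(9 + 18)) = (1/141 + 1*4²)*(141*27) = (1/141 + 1*16)*3807 = (1/141 + 16)*3807 = (2257/141)*3807 = 60939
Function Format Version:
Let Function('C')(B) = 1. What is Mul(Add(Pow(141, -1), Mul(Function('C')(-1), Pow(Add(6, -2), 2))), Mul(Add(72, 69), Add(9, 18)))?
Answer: 60939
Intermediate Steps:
Mul(Add(Pow(141, -1), Mul(Function('C')(-1), Pow(Add(6, -2), 2))), Mul(Add(72, 69), Add(9, 18))) = Mul(Add(Pow(141, -1), Mul(1, Pow(Add(6, -2), 2))), Mul(Add(72, 69), Add(9, 18))) = Mul(Add(Rational(1, 141), Mul(1, Pow(4, 2))), Mul(141, 27)) = Mul(Add(Rational(1, 141), Mul(1, 16)), 3807) = Mul(Add(Rational(1, 141), 16), 3807) = Mul(Rational(2257, 141), 3807) = 60939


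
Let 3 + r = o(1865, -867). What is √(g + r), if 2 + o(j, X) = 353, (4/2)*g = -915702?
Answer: I*√457503 ≈ 676.39*I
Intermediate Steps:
g = -457851 (g = (½)*(-915702) = -457851)
o(j, X) = 351 (o(j, X) = -2 + 353 = 351)
r = 348 (r = -3 + 351 = 348)
√(g + r) = √(-457851 + 348) = √(-457503) = I*√457503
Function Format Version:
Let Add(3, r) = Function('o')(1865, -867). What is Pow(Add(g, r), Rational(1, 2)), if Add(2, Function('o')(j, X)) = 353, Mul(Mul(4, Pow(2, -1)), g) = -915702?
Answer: Mul(I, Pow(457503, Rational(1, 2))) ≈ Mul(676.39, I)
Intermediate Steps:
g = -457851 (g = Mul(Rational(1, 2), -915702) = -457851)
Function('o')(j, X) = 351 (Function('o')(j, X) = Add(-2, 353) = 351)
r = 348 (r = Add(-3, 351) = 348)
Pow(Add(g, r), Rational(1, 2)) = Pow(Add(-457851, 348), Rational(1, 2)) = Pow(-457503, Rational(1, 2)) = Mul(I, Pow(457503, Rational(1, 2)))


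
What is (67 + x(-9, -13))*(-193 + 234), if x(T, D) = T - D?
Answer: 2911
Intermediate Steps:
(67 + x(-9, -13))*(-193 + 234) = (67 + (-9 - 1*(-13)))*(-193 + 234) = (67 + (-9 + 13))*41 = (67 + 4)*41 = 71*41 = 2911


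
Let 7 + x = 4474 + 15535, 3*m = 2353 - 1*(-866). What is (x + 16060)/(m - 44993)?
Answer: -18031/21960 ≈ -0.82108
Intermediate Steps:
m = 1073 (m = (2353 - 1*(-866))/3 = (2353 + 866)/3 = (1/3)*3219 = 1073)
x = 20002 (x = -7 + (4474 + 15535) = -7 + 20009 = 20002)
(x + 16060)/(m - 44993) = (20002 + 16060)/(1073 - 44993) = 36062/(-43920) = 36062*(-1/43920) = -18031/21960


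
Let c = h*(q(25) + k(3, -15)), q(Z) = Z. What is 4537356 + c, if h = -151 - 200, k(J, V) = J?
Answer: 4527528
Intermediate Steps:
h = -351
c = -9828 (c = -351*(25 + 3) = -351*28 = -9828)
4537356 + c = 4537356 - 9828 = 4527528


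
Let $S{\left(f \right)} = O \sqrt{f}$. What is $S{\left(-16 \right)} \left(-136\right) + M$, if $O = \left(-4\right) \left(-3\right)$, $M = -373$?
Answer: $-373 - 6528 i \approx -373.0 - 6528.0 i$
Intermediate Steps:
$O = 12$
$S{\left(f \right)} = 12 \sqrt{f}$
$S{\left(-16 \right)} \left(-136\right) + M = 12 \sqrt{-16} \left(-136\right) - 373 = 12 \cdot 4 i \left(-136\right) - 373 = 48 i \left(-136\right) - 373 = - 6528 i - 373 = -373 - 6528 i$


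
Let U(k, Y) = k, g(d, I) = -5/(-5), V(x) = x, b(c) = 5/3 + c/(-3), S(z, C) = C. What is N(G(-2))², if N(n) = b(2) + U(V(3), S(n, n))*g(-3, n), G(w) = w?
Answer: 16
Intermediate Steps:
b(c) = 5/3 - c/3 (b(c) = 5*(⅓) + c*(-⅓) = 5/3 - c/3)
g(d, I) = 1 (g(d, I) = -5*(-⅕) = 1)
N(n) = 4 (N(n) = (5/3 - ⅓*2) + 3*1 = (5/3 - ⅔) + 3 = 1 + 3 = 4)
N(G(-2))² = 4² = 16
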